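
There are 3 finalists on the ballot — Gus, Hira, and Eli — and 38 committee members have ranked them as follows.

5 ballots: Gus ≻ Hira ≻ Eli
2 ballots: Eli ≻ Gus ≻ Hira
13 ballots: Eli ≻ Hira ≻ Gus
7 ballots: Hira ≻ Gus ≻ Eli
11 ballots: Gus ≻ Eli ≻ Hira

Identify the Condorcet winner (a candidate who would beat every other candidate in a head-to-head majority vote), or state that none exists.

Head-to-head results (38 voters total):
Gus vs Hira: Hira wins 20–18.
Gus vs Eli: Gus wins 23–15.
Hira vs Eli: Eli wins 26–12.
No candidate beats all others: Gus beats Eli beats Hira beats Gus, a majority cycle.

No Condorcet winner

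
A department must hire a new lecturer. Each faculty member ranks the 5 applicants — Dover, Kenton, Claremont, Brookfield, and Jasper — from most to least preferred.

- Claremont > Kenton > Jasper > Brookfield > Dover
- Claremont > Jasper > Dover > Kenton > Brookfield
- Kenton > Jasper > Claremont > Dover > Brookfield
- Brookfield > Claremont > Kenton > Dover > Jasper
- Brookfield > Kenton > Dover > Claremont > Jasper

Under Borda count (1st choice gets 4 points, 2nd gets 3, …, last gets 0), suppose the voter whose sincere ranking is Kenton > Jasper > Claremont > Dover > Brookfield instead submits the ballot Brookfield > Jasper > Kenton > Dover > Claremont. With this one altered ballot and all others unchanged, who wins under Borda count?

Borda totals with the altered ballot: Dover 6, Kenton 11, Claremont 12, Brookfield 13, Jasper 8.
The switch changes the winner from Claremont to Brookfield.

Brookfield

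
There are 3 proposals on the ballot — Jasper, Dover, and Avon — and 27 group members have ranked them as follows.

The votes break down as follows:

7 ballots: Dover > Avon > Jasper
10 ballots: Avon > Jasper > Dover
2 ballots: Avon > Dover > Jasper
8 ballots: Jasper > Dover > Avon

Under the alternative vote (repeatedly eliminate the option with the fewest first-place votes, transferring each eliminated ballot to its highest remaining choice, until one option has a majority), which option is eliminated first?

Dover

Round 1: Avon 12, Jasper 8, Dover 7. Dover has the fewest and is eliminated.
Round 2: Avon 19, Jasper 8. Avon has a majority.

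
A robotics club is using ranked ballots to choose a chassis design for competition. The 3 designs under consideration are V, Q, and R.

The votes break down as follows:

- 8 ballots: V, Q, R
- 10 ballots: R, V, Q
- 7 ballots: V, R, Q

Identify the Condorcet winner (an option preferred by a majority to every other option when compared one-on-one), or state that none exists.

V

Head-to-head results (25 voters total):
V vs Q: V wins 25–0.
V vs R: V wins 15–10.
Q vs R: R wins 17–8.
V beats each rival — Q (25–0), R (15–10) — so V is the Condorcet winner.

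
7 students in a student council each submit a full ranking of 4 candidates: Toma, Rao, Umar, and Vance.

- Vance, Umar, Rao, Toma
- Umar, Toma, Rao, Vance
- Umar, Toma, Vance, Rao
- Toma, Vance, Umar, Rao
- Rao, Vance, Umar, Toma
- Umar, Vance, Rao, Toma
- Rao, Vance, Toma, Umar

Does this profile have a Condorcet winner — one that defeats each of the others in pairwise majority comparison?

Head-to-head results (7 voters total):
Toma vs Rao: Rao wins 4–3.
Toma vs Umar: Umar wins 5–2.
Toma vs Vance: Vance wins 4–3.
Rao vs Umar: Umar wins 5–2.
Rao vs Vance: Vance wins 4–3.
Umar vs Vance: Vance wins 4–3.
Vance beats each rival — Toma (4–3), Rao (4–3), Umar (4–3) — so Vance is the Condorcet winner.

Yes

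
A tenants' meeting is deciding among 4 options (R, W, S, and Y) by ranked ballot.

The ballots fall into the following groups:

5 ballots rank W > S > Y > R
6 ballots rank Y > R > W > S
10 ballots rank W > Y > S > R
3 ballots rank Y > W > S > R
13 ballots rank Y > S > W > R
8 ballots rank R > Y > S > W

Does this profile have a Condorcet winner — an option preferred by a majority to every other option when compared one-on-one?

Yes

Head-to-head results (45 voters total):
R vs W: W wins 31–14.
R vs S: S wins 31–14.
R vs Y: Y wins 37–8.
W vs S: W wins 24–21.
W vs Y: Y wins 30–15.
S vs Y: Y wins 40–5.
Y beats each rival — R (37–8), W (30–15), S (40–5) — so Y is the Condorcet winner.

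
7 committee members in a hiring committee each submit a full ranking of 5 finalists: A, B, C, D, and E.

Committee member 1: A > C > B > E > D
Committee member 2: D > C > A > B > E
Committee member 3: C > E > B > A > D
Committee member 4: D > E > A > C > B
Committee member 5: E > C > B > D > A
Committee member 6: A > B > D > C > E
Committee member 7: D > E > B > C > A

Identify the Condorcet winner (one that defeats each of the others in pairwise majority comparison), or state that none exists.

None — there is no Condorcet winner

Head-to-head results (7 voters total):
A vs B: A wins 4–3.
A vs C: C wins 4–3.
A vs D: D wins 4–3.
A vs E: E wins 4–3.
B vs C: C wins 5–2.
B vs D: B wins 4–3.
B vs E: E wins 4–3.
C vs D: D wins 4–3.
C vs E: C wins 4–3.
D vs E: D wins 4–3.
No candidate beats all others: A beats B beats D beats A, a majority cycle.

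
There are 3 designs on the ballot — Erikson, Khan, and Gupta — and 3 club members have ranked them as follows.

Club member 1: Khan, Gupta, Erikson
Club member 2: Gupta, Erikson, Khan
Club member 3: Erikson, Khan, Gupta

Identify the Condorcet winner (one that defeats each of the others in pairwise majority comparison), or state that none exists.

Head-to-head results (3 voters total):
Erikson vs Khan: Erikson wins 2–1.
Erikson vs Gupta: Gupta wins 2–1.
Khan vs Gupta: Khan wins 2–1.
No candidate beats all others: Erikson beats Khan beats Gupta beats Erikson, a majority cycle.

None — there is no Condorcet winner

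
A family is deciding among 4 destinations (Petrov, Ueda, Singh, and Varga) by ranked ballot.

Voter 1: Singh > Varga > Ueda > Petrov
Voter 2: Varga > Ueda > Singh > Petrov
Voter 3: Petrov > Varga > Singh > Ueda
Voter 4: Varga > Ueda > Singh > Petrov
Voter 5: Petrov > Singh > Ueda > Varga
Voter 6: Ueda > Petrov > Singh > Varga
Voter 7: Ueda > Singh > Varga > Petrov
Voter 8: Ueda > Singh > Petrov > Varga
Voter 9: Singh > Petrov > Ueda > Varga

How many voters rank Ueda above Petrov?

6

Ballots ranking Ueda above Petrov: 6.
Ballots ranking Petrov above Ueda: 3.
So 6 of 9 voters prefer Ueda to Petrov.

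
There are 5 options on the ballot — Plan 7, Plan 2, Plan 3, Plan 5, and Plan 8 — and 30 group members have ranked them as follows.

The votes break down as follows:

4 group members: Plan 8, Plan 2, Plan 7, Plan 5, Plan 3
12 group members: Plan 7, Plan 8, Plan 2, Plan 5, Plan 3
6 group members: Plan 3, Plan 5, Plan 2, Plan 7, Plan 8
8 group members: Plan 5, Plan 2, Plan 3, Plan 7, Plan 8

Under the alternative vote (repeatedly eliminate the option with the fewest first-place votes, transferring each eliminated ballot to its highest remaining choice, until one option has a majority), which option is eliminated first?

Round 1: Plan 7 12, Plan 5 8, Plan 3 6, Plan 8 4, Plan 2 0. Plan 2 has the fewest and is eliminated.
Round 2: Plan 7 12, Plan 5 8, Plan 3 6, Plan 8 4. Plan 8 has the fewest and is eliminated.
Round 3: Plan 7 16, Plan 5 8, Plan 3 6. Plan 7 has a majority.

Plan 2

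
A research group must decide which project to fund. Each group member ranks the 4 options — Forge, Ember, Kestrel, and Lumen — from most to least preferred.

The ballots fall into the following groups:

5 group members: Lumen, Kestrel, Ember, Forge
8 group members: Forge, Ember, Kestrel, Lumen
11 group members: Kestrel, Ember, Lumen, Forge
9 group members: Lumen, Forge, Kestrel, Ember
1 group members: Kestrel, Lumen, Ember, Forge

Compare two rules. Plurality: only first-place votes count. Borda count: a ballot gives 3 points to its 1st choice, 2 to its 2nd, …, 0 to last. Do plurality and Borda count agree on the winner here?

Plurality first-place counts: Forge 8, Ember 0, Kestrel 12, Lumen 14 → Lumen.
Borda totals: Forge 42, Ember 44, Kestrel 63, Lumen 55 → Kestrel.
The two rules disagree: plurality picks Lumen, Borda picks Kestrel.

No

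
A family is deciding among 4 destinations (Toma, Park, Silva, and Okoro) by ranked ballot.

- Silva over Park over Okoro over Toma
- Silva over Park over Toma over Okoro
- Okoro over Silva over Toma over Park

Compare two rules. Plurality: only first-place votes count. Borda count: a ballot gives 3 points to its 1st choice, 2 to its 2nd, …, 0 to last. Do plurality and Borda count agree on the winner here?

Plurality first-place counts: Toma 0, Park 0, Silva 2, Okoro 1 → Silva.
Borda totals: Toma 2, Park 4, Silva 8, Okoro 4 → Silva.
The two rules agree on Silva.

Yes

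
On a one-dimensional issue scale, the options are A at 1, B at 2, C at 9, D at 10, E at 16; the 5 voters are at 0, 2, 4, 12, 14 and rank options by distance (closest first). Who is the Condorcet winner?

B

With single-peaked preferences on a line, the Condorcet winner is the candidate closest to the median voter.
The median voter (position 4) is closest to B at 2.
Check: B vs A — voters closer to B: 4 of 5.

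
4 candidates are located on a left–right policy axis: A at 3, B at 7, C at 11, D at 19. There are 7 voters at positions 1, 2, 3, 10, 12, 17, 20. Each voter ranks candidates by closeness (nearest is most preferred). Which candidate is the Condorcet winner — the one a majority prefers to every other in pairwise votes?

C

With single-peaked preferences on a line, the Condorcet winner is the candidate closest to the median voter.
The median voter (position 10) is closest to C at 11.
Check: C vs D — voters closer to C: 5 of 7.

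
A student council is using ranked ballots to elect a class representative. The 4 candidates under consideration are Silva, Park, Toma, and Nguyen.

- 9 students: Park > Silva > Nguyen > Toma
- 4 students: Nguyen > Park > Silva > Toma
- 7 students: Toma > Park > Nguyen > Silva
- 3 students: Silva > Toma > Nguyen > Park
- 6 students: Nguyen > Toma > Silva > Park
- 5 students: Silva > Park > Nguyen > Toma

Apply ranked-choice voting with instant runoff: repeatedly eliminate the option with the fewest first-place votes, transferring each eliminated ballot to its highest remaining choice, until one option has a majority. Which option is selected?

Round 1: Nguyen 10, Park 9, Silva 8, Toma 7. Toma has the fewest and is eliminated.
Round 2: Park 16, Nguyen 10, Silva 8. Silva has the fewest and is eliminated.
Round 3: Park 21, Nguyen 13. Park has a majority.

Park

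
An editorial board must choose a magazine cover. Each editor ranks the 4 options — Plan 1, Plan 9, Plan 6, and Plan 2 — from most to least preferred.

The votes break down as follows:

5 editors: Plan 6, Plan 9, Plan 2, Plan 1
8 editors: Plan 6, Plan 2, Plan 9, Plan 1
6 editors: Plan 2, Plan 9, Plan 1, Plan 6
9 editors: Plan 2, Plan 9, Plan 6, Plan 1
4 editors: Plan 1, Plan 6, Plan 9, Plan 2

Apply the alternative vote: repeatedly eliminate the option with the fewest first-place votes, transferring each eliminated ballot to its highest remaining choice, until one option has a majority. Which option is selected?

Plan 6

Round 1: Plan 2 15, Plan 6 13, Plan 1 4, Plan 9 0. Plan 9 has the fewest and is eliminated.
Round 2: Plan 2 15, Plan 6 13, Plan 1 4. Plan 1 has the fewest and is eliminated.
Round 3: Plan 6 17, Plan 2 15. Plan 6 has a majority.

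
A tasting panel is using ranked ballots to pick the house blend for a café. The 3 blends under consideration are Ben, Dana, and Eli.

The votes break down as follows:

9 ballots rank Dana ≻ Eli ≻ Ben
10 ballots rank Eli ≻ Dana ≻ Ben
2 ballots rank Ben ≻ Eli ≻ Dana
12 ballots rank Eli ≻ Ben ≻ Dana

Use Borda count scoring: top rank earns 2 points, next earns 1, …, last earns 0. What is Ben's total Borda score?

Borda scores:
  Ben: 9·0 + 10·0 + 2·2 + 12·1 = 16
  Dana: 9·2 + 10·1 + 2·0 + 12·0 = 28
  Eli: 9·1 + 10·2 + 2·1 + 12·2 = 55

16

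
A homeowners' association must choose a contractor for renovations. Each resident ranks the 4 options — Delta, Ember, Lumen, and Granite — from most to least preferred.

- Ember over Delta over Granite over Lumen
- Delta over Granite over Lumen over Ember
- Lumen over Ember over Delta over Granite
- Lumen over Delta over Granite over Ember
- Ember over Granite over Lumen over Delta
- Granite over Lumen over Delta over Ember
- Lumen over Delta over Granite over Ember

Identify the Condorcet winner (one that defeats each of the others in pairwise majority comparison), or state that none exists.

There is no Condorcet winner

Head-to-head results (7 voters total):
Delta vs Ember: Delta wins 4–3.
Delta vs Lumen: Lumen wins 5–2.
Delta vs Granite: Delta wins 5–2.
Ember vs Lumen: Lumen wins 5–2.
Ember vs Granite: Granite wins 4–3.
Lumen vs Granite: Granite wins 4–3.
No candidate beats all others: Delta beats Granite beats Lumen beats Delta, a majority cycle.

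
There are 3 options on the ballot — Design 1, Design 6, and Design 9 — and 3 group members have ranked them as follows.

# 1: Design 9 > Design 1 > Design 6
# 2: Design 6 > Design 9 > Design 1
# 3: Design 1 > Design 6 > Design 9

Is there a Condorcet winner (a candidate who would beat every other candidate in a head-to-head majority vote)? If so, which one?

Head-to-head results (3 voters total):
Design 1 vs Design 6: Design 1 wins 2–1.
Design 1 vs Design 9: Design 9 wins 2–1.
Design 6 vs Design 9: Design 6 wins 2–1.
No candidate beats all others: Design 1 beats Design 6 beats Design 9 beats Design 1, a majority cycle.

None — there is no Condorcet winner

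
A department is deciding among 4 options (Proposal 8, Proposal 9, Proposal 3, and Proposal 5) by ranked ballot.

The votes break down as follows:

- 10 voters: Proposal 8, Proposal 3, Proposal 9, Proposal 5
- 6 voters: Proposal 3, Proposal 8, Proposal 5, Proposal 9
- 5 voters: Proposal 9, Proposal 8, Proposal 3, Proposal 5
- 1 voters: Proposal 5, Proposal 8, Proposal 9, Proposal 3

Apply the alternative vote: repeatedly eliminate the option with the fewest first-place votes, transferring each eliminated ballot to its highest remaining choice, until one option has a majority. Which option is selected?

Proposal 8

Round 1: Proposal 8 10, Proposal 3 6, Proposal 9 5, Proposal 5 1. Proposal 5 has the fewest and is eliminated.
Round 2: Proposal 8 11, Proposal 3 6, Proposal 9 5. Proposal 9 has the fewest and is eliminated.
Round 3: Proposal 8 16, Proposal 3 6. Proposal 8 has a majority.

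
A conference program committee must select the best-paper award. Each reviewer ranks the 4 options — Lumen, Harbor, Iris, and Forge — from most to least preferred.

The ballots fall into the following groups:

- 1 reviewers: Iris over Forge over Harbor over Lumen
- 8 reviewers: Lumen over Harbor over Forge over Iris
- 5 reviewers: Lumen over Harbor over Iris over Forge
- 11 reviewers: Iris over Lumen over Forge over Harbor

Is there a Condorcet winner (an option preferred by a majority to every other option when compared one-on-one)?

Head-to-head results (25 voters total):
Lumen vs Harbor: Lumen wins 24–1.
Lumen vs Iris: Lumen wins 13–12.
Lumen vs Forge: Lumen wins 24–1.
Harbor vs Iris: Harbor wins 13–12.
Harbor vs Forge: Harbor wins 13–12.
Iris vs Forge: Iris wins 17–8.
Lumen beats each rival — Harbor (24–1), Iris (13–12), Forge (24–1) — so Lumen is the Condorcet winner.

Yes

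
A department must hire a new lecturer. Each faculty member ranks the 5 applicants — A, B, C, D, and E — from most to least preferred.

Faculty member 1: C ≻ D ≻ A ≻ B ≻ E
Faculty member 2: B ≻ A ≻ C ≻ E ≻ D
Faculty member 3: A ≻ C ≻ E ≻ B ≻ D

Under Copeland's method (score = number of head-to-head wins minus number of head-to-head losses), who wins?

A

Pairwise results:
  A vs B: A wins 2–1.
  A vs C: A wins 2–1.
  A vs D: A wins 2–1.
  A vs E: A wins 3–0.
  B vs C: C wins 2–1.
  B vs D: B wins 2–1.
  B vs E: B wins 2–1.
  C vs D: C wins 3–0.
  C vs E: C wins 3–0.
  D vs E: E wins 2–1.
Copeland scores (wins − losses):
  A: 4 − 0 = 4
  B: 2 − 2 = 0
  C: 3 − 1 = 2
  D: 0 − 4 = -4
  E: 1 − 3 = -2
A has the best Copeland score.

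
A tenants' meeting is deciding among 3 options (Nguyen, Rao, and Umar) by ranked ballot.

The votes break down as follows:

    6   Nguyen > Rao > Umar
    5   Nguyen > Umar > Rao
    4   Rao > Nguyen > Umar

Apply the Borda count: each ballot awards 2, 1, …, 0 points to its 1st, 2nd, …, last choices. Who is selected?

Nguyen

Borda scores:
  Nguyen: 6·2 + 5·2 + 4·1 = 26
  Rao: 6·1 + 5·0 + 4·2 = 14
  Umar: 6·0 + 5·1 + 4·0 = 5
Nguyen has the highest total.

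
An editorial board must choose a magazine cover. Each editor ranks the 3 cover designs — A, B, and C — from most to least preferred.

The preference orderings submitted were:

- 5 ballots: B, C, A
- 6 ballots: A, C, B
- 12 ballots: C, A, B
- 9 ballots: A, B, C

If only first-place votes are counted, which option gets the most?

First-place vote totals:
  A: 15
  B: 5
  C: 12
A has the most first-place votes.

A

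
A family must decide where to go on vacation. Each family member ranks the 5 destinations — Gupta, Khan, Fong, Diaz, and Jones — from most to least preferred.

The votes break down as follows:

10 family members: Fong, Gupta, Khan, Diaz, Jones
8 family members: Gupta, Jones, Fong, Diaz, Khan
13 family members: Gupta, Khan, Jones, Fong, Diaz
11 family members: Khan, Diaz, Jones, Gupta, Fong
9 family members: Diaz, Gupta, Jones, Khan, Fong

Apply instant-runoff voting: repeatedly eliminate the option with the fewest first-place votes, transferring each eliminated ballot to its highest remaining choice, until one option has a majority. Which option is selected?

Gupta

Round 1: Gupta 21, Khan 11, Fong 10, Diaz 9, Jones 0. Jones has the fewest and is eliminated.
Round 2: Gupta 21, Khan 11, Fong 10, Diaz 9. Diaz has the fewest and is eliminated.
Round 3: Gupta 30, Khan 11, Fong 10. Gupta has a majority.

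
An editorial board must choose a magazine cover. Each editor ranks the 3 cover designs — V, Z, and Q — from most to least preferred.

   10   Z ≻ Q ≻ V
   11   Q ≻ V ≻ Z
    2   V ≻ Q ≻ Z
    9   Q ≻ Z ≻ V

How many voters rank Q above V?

Ballots ranking Q above V: 10+11+9 = 30.
Ballots ranking V above Q: 2.
So 30 of 32 voters prefer Q to V.

30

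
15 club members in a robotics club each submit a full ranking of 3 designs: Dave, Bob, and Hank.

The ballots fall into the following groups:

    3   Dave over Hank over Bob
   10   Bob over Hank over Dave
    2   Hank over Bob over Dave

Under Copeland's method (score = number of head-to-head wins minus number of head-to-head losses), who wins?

Pairwise results:
  Dave vs Bob: Bob wins 12–3.
  Dave vs Hank: Hank wins 12–3.
  Bob vs Hank: Bob wins 10–5.
Copeland scores (wins − losses):
  Dave: 0 − 2 = -2
  Bob: 2 − 0 = 2
  Hank: 1 − 1 = 0
Bob has the best Copeland score.

Bob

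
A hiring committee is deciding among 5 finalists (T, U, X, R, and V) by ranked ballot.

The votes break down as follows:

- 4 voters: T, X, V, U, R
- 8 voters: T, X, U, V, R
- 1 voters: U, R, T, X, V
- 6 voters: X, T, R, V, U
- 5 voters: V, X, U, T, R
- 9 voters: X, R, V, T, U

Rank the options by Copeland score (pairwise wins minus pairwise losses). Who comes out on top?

X

Pairwise results:
  T vs U: T wins 27–6.
  T vs X: X wins 20–13.
  T vs R: T wins 23–10.
  T vs V: T wins 19–14.
  U vs X: X wins 32–1.
  U vs R: U wins 18–15.
  U vs V: V wins 24–9.
  X vs R: X wins 32–1.
  X vs V: X wins 28–5.
  R vs V: V wins 17–16.
Copeland scores (wins − losses):
  T: 3 − 1 = 2
  U: 1 − 3 = -2
  X: 4 − 0 = 4
  R: 0 − 4 = -4
  V: 2 − 2 = 0
X has the best Copeland score.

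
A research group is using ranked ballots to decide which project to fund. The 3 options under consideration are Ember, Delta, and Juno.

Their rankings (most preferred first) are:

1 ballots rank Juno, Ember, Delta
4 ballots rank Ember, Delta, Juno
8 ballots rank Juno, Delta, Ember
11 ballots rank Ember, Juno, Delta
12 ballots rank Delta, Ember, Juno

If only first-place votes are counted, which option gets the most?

First-place vote totals:
  Ember: 15
  Delta: 12
  Juno: 9
Ember has the most first-place votes.

Ember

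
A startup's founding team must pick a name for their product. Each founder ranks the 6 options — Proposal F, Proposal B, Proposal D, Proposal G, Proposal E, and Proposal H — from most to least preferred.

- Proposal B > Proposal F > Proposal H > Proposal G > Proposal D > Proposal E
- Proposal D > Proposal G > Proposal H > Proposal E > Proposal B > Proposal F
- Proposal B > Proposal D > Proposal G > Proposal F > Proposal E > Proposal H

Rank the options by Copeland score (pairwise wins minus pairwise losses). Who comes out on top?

Pairwise results:
  Proposal F vs Proposal B: Proposal B wins 3–0.
  Proposal F vs Proposal D: Proposal D wins 2–1.
  Proposal F vs Proposal G: Proposal G wins 2–1.
  Proposal F vs Proposal E: Proposal F wins 2–1.
  Proposal F vs Proposal H: Proposal F wins 2–1.
  Proposal B vs Proposal D: Proposal B wins 2–1.
  Proposal B vs Proposal G: Proposal B wins 2–1.
  Proposal B vs Proposal E: Proposal B wins 2–1.
  Proposal B vs Proposal H: Proposal B wins 2–1.
  Proposal D vs Proposal G: Proposal D wins 2–1.
  Proposal D vs Proposal E: Proposal D wins 3–0.
  Proposal D vs Proposal H: Proposal D wins 2–1.
  Proposal G vs Proposal E: Proposal G wins 3–0.
  Proposal G vs Proposal H: Proposal G wins 2–1.
  Proposal E vs Proposal H: Proposal H wins 2–1.
Copeland scores (wins − losses):
  Proposal F: 2 − 3 = -1
  Proposal B: 5 − 0 = 5
  Proposal D: 4 − 1 = 3
  Proposal G: 3 − 2 = 1
  Proposal E: 0 − 5 = -5
  Proposal H: 1 − 4 = -3
Proposal B has the best Copeland score.

Proposal B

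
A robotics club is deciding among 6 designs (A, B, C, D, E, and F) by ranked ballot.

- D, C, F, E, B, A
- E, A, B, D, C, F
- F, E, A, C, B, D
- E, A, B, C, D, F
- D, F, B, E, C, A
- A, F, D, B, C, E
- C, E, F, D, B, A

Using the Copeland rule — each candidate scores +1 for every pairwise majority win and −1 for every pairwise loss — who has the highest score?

Pairwise results:
  A vs B: A wins 4–3.
  A vs C: A wins 4–3.
  A vs D: A wins 4–3.
  A vs E: E wins 6–1.
  A vs F: F wins 4–3.
  B vs C: B wins 4–3.
  B vs D: D wins 4–3.
  B vs E: E wins 5–2.
  B vs F: F wins 5–2.
  C vs D: D wins 4–3.
  C vs E: E wins 4–3.
  C vs F: C wins 4–3.
  D vs E: E wins 4–3.
  D vs F: D wins 4–3.
  E vs F: F wins 4–3.
Copeland scores (wins − losses):
  A: 3 − 2 = 1
  B: 1 − 4 = -3
  C: 1 − 4 = -3
  D: 3 − 2 = 1
  E: 4 − 1 = 3
  F: 3 − 2 = 1
E has the best Copeland score.

E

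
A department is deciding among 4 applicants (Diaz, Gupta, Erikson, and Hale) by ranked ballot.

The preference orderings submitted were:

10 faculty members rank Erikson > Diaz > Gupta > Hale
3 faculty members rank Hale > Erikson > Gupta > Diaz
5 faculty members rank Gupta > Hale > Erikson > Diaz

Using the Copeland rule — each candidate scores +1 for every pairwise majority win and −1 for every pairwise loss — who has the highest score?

Pairwise results:
  Diaz vs Gupta: Diaz wins 10–8.
  Diaz vs Erikson: Erikson wins 18–0.
  Diaz vs Hale: Diaz wins 10–8.
  Gupta vs Erikson: Erikson wins 13–5.
  Gupta vs Hale: Gupta wins 15–3.
  Erikson vs Hale: Erikson wins 10–8.
Copeland scores (wins − losses):
  Diaz: 2 − 1 = 1
  Gupta: 1 − 2 = -1
  Erikson: 3 − 0 = 3
  Hale: 0 − 3 = -3
Erikson has the best Copeland score.

Erikson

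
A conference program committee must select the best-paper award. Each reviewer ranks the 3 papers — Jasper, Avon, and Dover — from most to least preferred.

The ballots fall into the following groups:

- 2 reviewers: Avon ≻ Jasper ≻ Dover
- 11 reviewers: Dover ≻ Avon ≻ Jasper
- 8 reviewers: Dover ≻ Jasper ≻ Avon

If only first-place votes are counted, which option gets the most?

First-place vote totals:
  Jasper: 0
  Avon: 2
  Dover: 19
Dover has the most first-place votes.

Dover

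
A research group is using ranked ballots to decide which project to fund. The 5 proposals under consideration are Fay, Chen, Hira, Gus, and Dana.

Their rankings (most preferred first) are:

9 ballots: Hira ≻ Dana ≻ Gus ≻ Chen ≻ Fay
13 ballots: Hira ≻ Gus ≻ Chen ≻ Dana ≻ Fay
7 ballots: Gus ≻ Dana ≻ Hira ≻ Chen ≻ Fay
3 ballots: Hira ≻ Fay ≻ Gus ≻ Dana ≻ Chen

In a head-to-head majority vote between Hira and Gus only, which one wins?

Hira

Ballots ranking Hira above Gus: 9+13+3 = 25.
Ballots ranking Gus above Hira: 7.
Hira wins the head-to-head, 25–7.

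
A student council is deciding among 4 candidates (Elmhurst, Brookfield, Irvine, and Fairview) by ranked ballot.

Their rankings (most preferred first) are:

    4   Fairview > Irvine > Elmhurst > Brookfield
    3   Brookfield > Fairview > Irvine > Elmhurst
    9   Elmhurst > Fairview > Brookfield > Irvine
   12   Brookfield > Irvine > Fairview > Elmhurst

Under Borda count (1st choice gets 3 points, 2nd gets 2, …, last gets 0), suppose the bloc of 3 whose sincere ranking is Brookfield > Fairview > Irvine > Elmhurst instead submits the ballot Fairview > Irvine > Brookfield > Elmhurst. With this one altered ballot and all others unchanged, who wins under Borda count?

Borda totals with the altered ballot: Elmhurst 31, Brookfield 48, Irvine 38, Fairview 51.
The switch changes the winner from Brookfield to Fairview.

Fairview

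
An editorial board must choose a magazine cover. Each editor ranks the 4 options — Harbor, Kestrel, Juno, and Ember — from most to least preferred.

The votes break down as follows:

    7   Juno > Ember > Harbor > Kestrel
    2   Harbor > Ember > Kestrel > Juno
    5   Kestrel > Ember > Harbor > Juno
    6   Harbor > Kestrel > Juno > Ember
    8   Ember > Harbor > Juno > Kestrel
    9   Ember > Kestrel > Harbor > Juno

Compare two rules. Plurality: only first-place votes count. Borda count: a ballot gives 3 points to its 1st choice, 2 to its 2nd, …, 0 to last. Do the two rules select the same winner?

Yes

Plurality first-place counts: Harbor 8, Kestrel 5, Juno 7, Ember 17 → Ember.
Borda totals: Harbor 61, Kestrel 47, Juno 35, Ember 79 → Ember.
The two rules agree on Ember.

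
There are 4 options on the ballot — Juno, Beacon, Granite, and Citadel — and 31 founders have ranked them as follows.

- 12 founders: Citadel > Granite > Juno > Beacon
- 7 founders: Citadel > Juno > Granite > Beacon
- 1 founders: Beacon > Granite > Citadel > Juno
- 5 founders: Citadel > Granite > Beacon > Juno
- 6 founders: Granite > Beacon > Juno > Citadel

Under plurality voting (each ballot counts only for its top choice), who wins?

Citadel

First-place vote totals:
  Juno: 0
  Beacon: 1
  Granite: 6
  Citadel: 24
Citadel has the most first-place votes.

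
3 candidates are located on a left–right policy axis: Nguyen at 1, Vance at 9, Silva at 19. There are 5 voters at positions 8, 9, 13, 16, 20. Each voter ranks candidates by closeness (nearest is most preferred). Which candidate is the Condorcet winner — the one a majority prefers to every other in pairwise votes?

Vance

With single-peaked preferences on a line, the Condorcet winner is the candidate closest to the median voter.
The median voter (position 13) is closest to Vance at 9.
Check: Vance vs Silva — voters closer to Vance: 3 of 5.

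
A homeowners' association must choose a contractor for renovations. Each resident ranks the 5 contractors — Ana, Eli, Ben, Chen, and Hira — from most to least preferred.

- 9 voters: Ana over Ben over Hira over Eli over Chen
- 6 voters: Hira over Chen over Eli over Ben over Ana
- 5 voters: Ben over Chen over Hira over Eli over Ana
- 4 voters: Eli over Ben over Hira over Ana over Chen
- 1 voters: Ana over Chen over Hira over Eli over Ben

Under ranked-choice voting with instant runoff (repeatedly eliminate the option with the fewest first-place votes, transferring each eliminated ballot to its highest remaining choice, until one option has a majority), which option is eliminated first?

Chen

Round 1: Ana 10, Hira 6, Ben 5, Eli 4, Chen 0. Chen has the fewest and is eliminated.
Round 2: Ana 10, Hira 6, Ben 5, Eli 4. Eli has the fewest and is eliminated.
Round 3: Ana 10, Ben 9, Hira 6. Hira has the fewest and is eliminated.
Round 4: Ben 15, Ana 10. Ben has a majority.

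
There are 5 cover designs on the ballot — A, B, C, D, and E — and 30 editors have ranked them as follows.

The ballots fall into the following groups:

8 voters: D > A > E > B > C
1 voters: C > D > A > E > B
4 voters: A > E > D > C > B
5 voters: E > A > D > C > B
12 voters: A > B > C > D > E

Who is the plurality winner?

A

First-place vote totals:
  A: 16
  B: 0
  C: 1
  D: 8
  E: 5
A has the most first-place votes.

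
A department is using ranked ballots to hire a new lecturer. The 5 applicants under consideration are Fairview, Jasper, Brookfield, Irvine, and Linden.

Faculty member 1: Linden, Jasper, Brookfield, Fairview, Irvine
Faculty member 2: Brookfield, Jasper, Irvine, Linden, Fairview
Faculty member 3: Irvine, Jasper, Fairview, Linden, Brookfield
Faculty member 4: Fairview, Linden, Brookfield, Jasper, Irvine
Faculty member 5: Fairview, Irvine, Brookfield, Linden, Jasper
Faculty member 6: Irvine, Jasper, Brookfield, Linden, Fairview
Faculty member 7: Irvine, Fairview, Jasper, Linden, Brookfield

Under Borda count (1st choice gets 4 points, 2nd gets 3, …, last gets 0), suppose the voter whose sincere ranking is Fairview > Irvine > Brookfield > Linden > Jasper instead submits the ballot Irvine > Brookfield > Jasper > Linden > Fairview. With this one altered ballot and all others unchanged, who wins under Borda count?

Irvine

Borda totals with the altered ballot: Fairview 10, Jasper 17, Brookfield 13, Irvine 18, Linden 12.
The winner is unchanged: still Irvine.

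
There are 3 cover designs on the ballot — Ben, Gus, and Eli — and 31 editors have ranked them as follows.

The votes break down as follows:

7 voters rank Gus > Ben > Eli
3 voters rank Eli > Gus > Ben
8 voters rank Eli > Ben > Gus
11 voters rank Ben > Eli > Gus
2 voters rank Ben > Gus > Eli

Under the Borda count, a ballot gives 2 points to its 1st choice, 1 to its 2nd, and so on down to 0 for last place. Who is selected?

Borda scores:
  Ben: 7·1 + 3·0 + 8·1 + 11·2 + 2·2 = 41
  Gus: 7·2 + 3·1 + 8·0 + 11·0 + 2·1 = 19
  Eli: 7·0 + 3·2 + 8·2 + 11·1 + 2·0 = 33
Ben has the highest total.

Ben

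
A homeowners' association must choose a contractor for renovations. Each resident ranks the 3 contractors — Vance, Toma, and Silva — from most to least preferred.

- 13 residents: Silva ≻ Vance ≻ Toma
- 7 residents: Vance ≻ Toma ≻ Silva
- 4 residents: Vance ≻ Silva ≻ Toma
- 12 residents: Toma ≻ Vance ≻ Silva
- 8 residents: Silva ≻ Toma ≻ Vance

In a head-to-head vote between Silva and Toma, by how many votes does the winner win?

Ballots ranking Silva above Toma: 13+4+8 = 25.
Ballots ranking Toma above Silva: 7+12 = 19.
Silva wins 25–19, a margin of 6.

6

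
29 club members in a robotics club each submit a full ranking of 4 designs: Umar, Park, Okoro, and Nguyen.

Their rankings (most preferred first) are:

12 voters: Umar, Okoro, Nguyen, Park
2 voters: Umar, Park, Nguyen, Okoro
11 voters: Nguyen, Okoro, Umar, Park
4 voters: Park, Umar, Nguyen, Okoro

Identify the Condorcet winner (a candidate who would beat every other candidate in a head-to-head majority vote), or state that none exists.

Umar

Head-to-head results (29 voters total):
Umar vs Park: Umar wins 25–4.
Umar vs Okoro: Umar wins 18–11.
Umar vs Nguyen: Umar wins 18–11.
Park vs Okoro: Okoro wins 23–6.
Park vs Nguyen: Nguyen wins 23–6.
Okoro vs Nguyen: Nguyen wins 17–12.
Umar beats each rival — Park (25–4), Okoro (18–11), Nguyen (18–11) — so Umar is the Condorcet winner.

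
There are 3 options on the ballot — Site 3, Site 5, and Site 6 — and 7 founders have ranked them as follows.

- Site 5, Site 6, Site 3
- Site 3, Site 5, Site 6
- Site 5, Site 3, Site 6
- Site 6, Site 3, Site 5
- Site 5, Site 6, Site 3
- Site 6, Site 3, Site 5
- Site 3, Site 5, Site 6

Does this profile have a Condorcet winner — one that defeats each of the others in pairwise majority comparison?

Head-to-head results (7 voters total):
Site 3 vs Site 5: Site 3 wins 4–3.
Site 3 vs Site 6: Site 6 wins 4–3.
Site 5 vs Site 6: Site 5 wins 5–2.
No candidate beats all others: Site 3 beats Site 5 beats Site 6 beats Site 3, a majority cycle.

No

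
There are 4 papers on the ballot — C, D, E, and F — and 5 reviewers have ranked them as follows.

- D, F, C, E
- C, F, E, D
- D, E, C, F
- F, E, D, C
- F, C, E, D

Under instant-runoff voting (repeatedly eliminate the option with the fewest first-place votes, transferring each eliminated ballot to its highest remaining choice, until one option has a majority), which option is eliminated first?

Round 1: D 2, F 2, C 1, E 0. E has the fewest and is eliminated.
Round 2: D 2, F 2, C 1. C has the fewest and is eliminated.
Round 3: F 3, D 2. F has a majority.

E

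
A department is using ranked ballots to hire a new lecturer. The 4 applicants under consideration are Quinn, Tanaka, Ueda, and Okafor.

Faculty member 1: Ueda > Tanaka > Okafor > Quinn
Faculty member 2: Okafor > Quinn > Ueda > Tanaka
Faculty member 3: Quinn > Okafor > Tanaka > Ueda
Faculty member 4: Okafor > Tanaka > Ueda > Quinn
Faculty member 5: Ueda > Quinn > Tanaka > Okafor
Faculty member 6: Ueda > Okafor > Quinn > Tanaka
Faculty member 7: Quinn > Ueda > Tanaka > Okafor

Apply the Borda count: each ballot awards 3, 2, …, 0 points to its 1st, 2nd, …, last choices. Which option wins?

Borda scores:
  Quinn: 0 + 2 + 3 + 0 + 2 + 1 + 3 = 11
  Tanaka: 2 + 0 + 1 + 2 + 1 + 0 + 1 = 7
  Ueda: 3 + 1 + 0 + 1 + 3 + 3 + 2 = 13
  Okafor: 1 + 3 + 2 + 3 + 0 + 2 + 0 = 11
Ueda has the highest total.

Ueda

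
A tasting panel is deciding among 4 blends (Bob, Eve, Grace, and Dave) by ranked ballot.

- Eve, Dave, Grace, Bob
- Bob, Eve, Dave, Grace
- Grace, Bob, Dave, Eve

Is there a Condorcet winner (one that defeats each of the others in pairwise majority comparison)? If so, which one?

No Condorcet winner

Head-to-head results (3 voters total):
Bob vs Eve: Bob wins 2–1.
Bob vs Grace: Grace wins 2–1.
Bob vs Dave: Bob wins 2–1.
Eve vs Grace: Eve wins 2–1.
Eve vs Dave: Eve wins 2–1.
Grace vs Dave: Dave wins 2–1.
No candidate beats all others: Bob beats Eve beats Grace beats Bob, a majority cycle.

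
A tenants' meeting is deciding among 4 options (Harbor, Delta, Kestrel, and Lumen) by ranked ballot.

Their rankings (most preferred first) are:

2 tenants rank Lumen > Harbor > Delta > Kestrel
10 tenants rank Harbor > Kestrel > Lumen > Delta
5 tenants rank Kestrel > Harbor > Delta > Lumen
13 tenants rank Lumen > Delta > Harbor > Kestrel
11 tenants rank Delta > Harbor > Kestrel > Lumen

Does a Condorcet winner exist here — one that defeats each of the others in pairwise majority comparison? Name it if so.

None — there is no Condorcet winner

Head-to-head results (41 voters total):
Harbor vs Delta: Delta wins 24–17.
Harbor vs Kestrel: Harbor wins 36–5.
Harbor vs Lumen: Harbor wins 26–15.
Delta vs Kestrel: Delta wins 26–15.
Delta vs Lumen: Lumen wins 25–16.
Kestrel vs Lumen: Kestrel wins 26–15.
No candidate beats all others: Harbor beats Lumen beats Delta beats Harbor, a majority cycle.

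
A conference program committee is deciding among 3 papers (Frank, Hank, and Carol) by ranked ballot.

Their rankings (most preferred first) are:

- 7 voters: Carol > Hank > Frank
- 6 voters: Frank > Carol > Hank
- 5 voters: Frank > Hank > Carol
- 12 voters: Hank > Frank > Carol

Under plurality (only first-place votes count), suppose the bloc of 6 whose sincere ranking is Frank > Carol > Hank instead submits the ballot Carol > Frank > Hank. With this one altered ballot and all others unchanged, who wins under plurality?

Carol

First-place totals with the altered ballot: Frank 5, Hank 12, Carol 13.
The switch changes the winner from Hank to Carol.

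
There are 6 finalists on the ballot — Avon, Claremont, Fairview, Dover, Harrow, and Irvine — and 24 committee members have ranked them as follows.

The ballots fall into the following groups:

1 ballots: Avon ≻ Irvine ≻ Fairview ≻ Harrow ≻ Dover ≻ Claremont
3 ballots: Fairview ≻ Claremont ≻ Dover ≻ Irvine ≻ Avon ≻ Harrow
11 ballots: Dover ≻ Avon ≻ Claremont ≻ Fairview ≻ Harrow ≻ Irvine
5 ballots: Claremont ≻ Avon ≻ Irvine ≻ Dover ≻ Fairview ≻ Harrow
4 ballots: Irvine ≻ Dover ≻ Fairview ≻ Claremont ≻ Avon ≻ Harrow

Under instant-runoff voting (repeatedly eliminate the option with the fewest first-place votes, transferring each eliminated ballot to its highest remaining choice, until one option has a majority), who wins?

Round 1: Dover 11, Claremont 5, Irvine 4, Fairview 3, Avon 1, Harrow 0. Harrow has the fewest and is eliminated.
Round 2: Dover 11, Claremont 5, Irvine 4, Fairview 3, Avon 1. Avon has the fewest and is eliminated.
Round 3: Dover 11, Claremont 5, Irvine 5, Fairview 3. Fairview has the fewest and is eliminated.
Round 4: Dover 11, Claremont 8, Irvine 5. Irvine has the fewest and is eliminated.
Round 5: Dover 16, Claremont 8. Dover has a majority.

Dover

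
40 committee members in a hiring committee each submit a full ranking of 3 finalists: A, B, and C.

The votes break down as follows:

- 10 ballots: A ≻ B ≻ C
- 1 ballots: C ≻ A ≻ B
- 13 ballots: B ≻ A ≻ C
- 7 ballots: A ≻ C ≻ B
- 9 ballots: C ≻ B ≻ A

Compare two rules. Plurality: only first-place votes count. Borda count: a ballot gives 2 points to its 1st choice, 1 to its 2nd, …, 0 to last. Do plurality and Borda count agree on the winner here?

Yes

Plurality first-place counts: A 17, B 13, C 10 → A.
Borda totals: A 48, B 45, C 27 → A.
The two rules agree on A.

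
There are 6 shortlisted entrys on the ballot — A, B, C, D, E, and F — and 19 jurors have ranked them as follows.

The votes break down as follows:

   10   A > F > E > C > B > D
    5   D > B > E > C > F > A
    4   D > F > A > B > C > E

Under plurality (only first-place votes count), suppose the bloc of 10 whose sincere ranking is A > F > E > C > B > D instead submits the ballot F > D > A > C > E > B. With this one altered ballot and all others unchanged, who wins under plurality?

F

First-place totals with the altered ballot: A 0, B 0, C 0, D 9, E 0, F 10.
The switch changes the winner from A to F.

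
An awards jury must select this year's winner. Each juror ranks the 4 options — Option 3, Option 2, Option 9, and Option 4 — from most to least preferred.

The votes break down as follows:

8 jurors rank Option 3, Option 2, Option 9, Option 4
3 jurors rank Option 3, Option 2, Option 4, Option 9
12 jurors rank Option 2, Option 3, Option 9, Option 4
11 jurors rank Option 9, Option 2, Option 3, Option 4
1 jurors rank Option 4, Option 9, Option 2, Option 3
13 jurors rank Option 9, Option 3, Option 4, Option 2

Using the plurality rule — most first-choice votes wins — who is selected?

First-place vote totals:
  Option 3: 11
  Option 2: 12
  Option 9: 24
  Option 4: 1
Option 9 has the most first-place votes.

Option 9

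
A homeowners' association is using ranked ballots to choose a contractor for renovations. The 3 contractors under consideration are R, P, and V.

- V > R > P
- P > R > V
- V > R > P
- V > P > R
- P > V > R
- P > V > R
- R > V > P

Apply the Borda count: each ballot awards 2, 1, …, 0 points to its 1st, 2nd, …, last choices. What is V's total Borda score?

9

Borda scores:
  R: 1 + 1 + 1 + 0 + 0 + 0 + 2 = 5
  P: 0 + 2 + 0 + 1 + 2 + 2 + 0 = 7
  V: 2 + 0 + 2 + 2 + 1 + 1 + 1 = 9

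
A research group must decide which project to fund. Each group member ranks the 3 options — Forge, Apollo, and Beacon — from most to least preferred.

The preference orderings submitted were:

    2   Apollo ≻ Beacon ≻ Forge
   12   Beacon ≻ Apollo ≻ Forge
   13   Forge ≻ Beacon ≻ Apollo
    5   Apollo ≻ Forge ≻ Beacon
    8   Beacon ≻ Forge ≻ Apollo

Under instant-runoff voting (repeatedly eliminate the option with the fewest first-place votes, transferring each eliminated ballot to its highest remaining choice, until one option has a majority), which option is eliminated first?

Apollo

Round 1: Beacon 20, Forge 13, Apollo 7. Apollo has the fewest and is eliminated.
Round 2: Beacon 22, Forge 18. Beacon has a majority.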